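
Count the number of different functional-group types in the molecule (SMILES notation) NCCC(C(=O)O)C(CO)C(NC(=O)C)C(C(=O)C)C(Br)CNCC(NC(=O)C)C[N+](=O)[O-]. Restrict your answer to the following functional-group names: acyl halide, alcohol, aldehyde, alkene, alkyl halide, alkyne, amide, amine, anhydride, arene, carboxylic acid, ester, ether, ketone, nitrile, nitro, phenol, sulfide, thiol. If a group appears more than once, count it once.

7

Taking each segment in turn:
  H2NCH2: –NH2 on an sp³ carbon with no adjacent C=O → amine.
  CH(COOH): pendant –COOH: carbonyl C bonded to C and –OH → carboxylic acid.
  CH(CH2OH): pendant –CH2OH on an sp³ backbone C → alcohol.
  CH(NHCOCH3): pendant –NHC(=O)CH3: N bonded to a carbonyl → amide (not amine).
  CH(COCH3): pendant –COCH3: carbonyl C bonded to two carbons → ketone.
  CH(Br): halogen on an sp³ carbon → alkyl halide.
  CH2NHCH2: C–N–C with sp³ carbons and no adjacent C=O → amine (secondary).
  CH(NHCOCH3): pendant –NHC(=O)CH3: N bonded to a carbonyl → amide (not amine).
  CH2NO2: –NO2 on carbon → nitro group.
Distinct types present: alcohol, alkyl halide, amide, amine, carboxylic acid, ketone, nitro.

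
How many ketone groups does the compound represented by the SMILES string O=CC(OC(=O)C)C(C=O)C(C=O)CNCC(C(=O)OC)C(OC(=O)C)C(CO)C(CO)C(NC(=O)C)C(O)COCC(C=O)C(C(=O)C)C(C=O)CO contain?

terminal –CHO: carbonyl C bonded to H and C → aldehyde.
pendant –OC(=O)CH3: an acyloxy group → ester.
pendant –CHO: carbonyl C bonded to C and H → aldehyde.
pendant –CHO: carbonyl C bonded to C and H → aldehyde.
C–N–C with sp³ carbons and no adjacent C=O → amine (secondary).
pendant –COOCH3: carbonyl C bonded to C and –OCH3 → ester.
pendant –OC(=O)CH3: an acyloxy group → ester.
pendant –CH2OH on an sp³ backbone C → alcohol.
pendant –CH2OH on an sp³ backbone C → alcohol.
pendant –NHC(=O)CH3: N bonded to a carbonyl → amide (not amine).
–OH on an sp³ carbon → alcohol (secondary).
C–O–C with sp³ carbons on both sides and no adjacent C=O → ether.
pendant –CHO: carbonyl C bonded to C and H → aldehyde.
pendant –COCH3: carbonyl C bonded to two carbons → ketone.
pendant –CHO: carbonyl C bonded to C and H → aldehyde.
–OH on an sp³ carbon → alcohol.
Ketone appears at: CH(COCH3) → 1.

1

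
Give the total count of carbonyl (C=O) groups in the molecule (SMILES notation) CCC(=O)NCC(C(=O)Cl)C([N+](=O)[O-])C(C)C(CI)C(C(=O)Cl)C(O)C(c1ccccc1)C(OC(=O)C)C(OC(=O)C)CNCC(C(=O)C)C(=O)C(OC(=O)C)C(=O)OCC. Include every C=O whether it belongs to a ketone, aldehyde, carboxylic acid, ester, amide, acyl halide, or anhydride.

9

CH2CONHCH2: amide, 1 C=O (running total 1).
CH(COCl): acyl halide, 1 C=O (running total 2).
CH(COCl): acyl halide, 1 C=O (running total 3).
CH(OCOCH3): ester, 1 C=O (running total 4).
CH(OCOCH3): ester, 1 C=O (running total 5).
CH(COCH3): ketone, 1 C=O (running total 6).
CO: ketone, 1 C=O (running total 7).
CH(OCOCH3): ester, 1 C=O (running total 8).
COOCH2CH3: ester, 1 C=O (running total 9).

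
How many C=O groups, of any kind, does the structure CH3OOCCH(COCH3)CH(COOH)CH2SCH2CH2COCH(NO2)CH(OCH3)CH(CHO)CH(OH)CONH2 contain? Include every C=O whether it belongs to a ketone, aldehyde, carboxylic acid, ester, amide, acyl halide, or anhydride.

6

CH3OOC: ester, 1 C=O (running total 1).
CH(COCH3): ketone, 1 C=O (running total 2).
CH(COOH): carboxylic acid, 1 C=O (running total 3).
CO: ketone, 1 C=O (running total 4).
CH(CHO): aldehyde, 1 C=O (running total 5).
CONH2: amide, 1 C=O (running total 6).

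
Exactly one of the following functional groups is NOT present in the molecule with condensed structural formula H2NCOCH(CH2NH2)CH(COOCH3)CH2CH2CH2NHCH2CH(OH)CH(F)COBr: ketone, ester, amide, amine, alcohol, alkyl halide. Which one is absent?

amide: present (H2NCO — –C(=O)NH2: carbonyl C bonded to C and to N → amide (the N is not a separate amine)).
alkyl halide: present (CH(F) — halogen on an sp³ carbon → alkyl halide).
ester: present (CH(COOCH3) — pendant –COOCH3: carbonyl C bonded to C and –OCH3 → ester).
alcohol: present (CH(OH) — –OH on an sp³ carbon → alcohol (secondary)).
amine: present (CH(CH2NH2) — pendant –CH2NH2: N on sp³ C, no adjacent C=O → amine).
ketone: absent. In CH(COOCH3), the C=O is bonded to an –O–C group, which defines an ester, not a ketone. In H2NCO, the C=O is bonded to nitrogen, which defines an amide, not a ketone. In COBr, the C=O is bonded to a halogen, which defines an acyl halide, not a ketone.

ketone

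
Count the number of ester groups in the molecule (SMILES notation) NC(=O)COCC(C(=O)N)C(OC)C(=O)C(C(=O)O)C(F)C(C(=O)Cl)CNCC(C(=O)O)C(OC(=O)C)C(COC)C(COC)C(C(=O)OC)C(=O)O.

Working along the chain:
  H2NCO: –C(=O)NH2: carbonyl C bonded to C and to N → amide (the N is not a separate amine).
  CH2OCH2: C–O–C with sp³ carbons on both sides and no adjacent C=O → ether.
  CH(CONH2): pendant –CONH2: carbonyl C bonded to C and N → amide.
  CH(OCH3): pendant –OCH3: C–O–C with sp³ C, no adjacent C=O → ether.
  CO: –C(=O)– with carbon on both sides → ketone.
  CH(COOH): pendant –COOH: carbonyl C bonded to C and –OH → carboxylic acid.
  CH(F): halogen on an sp³ carbon → alkyl halide.
  CH(COCl): pendant –C(=O)X: carbonyl C bonded to C and halogen → acyl halide.
  CH2NHCH2: C–N–C with sp³ carbons and no adjacent C=O → amine (secondary).
  CH(COOH): pendant –COOH: carbonyl C bonded to C and –OH → carboxylic acid.
  CH(OCOCH3): pendant –OC(=O)CH3: an acyloxy group → ester.
  CH(CH2OCH3): pendant –CH2OCH3: C–O–C linkage → ether.
  CH(CH2OCH3): pendant –CH2OCH3: C–O–C linkage → ether.
  CH(COOCH3): pendant –COOCH3: carbonyl C bonded to C and –OCH3 → ester.
  COOH: –COOH: carbonyl C bonded to –OH and C → carboxylic acid (the –OH is not a separate alcohol).
Ester appears at: CH(OCOCH3), CH(COOCH3) → 2.

2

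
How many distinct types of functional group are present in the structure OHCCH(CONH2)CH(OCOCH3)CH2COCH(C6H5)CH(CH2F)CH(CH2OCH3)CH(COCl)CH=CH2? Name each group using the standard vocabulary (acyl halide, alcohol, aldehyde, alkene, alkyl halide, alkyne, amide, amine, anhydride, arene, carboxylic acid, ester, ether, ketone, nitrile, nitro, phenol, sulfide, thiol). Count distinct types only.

terminal –CHO: carbonyl C bonded to H and C → aldehyde.
pendant –CONH2: carbonyl C bonded to C and N → amide.
pendant –OC(=O)CH3: an acyloxy group → ester.
–C(=O)– with carbon on both sides → ketone.
pendant –C6H5: benzene ring → arene.
pendant –CH2X: halogen on sp³ carbon → alkyl halide.
pendant –CH2OCH3: C–O–C linkage → ether.
pendant –C(=O)X: carbonyl C bonded to C and halogen → acyl halide.
C=C double bond → alkene.
Distinct types present: acyl halide, aldehyde, alkene, alkyl halide, amide, arene, ester, ether, ketone.

9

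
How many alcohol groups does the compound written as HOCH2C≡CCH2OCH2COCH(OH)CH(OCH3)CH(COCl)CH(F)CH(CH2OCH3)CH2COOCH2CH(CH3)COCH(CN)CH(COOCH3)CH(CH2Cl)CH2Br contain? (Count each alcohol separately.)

Reading the structure from left to right:
  HOCH2: HO– on an sp³ carbon → alcohol.
  C≡C: C≡C triple bond → alkyne.
  CH2OCH2: C–O–C with sp³ carbons on both sides and no adjacent C=O → ether.
  CO: –C(=O)– with carbon on both sides → ketone.
  CH(OH): –OH on an sp³ carbon → alcohol (secondary).
  CH(OCH3): pendant –OCH3: C–O–C with sp³ C, no adjacent C=O → ether.
  CH(COCl): pendant –C(=O)X: carbonyl C bonded to C and halogen → acyl halide.
  CH(F): halogen on an sp³ carbon → alkyl halide.
  CH(CH2OCH3): pendant –CH2OCH3: C–O–C linkage → ether.
  CH2COOCH2: –C(=O)–O–C with C on the carbonyl side → ester.
  CO: –C(=O)– with carbon on both sides → ketone.
  CH(CN): pendant –C≡N: nitrile.
  CH(COOCH3): pendant –COOCH3: carbonyl C bonded to C and –OCH3 → ester.
  CH(CH2Cl): pendant –CH2X: halogen on sp³ carbon → alkyl halide.
  CH2Br: halogen on an sp³ carbon → alkyl halide.
Alcohol appears at: HOCH2, CH(OH) → 2.

2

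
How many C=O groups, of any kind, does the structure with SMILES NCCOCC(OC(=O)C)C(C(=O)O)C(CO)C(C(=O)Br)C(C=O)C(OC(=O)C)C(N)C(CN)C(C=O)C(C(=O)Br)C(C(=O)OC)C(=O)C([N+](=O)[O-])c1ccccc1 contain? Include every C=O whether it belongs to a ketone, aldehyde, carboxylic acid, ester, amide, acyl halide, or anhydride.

CH(OCOCH3): ester, 1 C=O (running total 1).
CH(COOH): carboxylic acid, 1 C=O (running total 2).
CH(COBr): acyl halide, 1 C=O (running total 3).
CH(CHO): aldehyde, 1 C=O (running total 4).
CH(OCOCH3): ester, 1 C=O (running total 5).
CH(CHO): aldehyde, 1 C=O (running total 6).
CH(COBr): acyl halide, 1 C=O (running total 7).
CH(COOCH3): ester, 1 C=O (running total 8).
CO: ketone, 1 C=O (running total 9).

9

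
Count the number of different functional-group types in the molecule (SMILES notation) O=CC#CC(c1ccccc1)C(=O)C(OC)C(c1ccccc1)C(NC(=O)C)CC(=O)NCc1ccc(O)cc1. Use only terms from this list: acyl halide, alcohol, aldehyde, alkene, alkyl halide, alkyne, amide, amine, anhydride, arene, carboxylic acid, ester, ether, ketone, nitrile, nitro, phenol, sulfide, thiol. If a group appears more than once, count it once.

Reading the structure from left to right:
  OHC: terminal –CHO: carbonyl C bonded to H and C → aldehyde.
  C≡C: C≡C triple bond → alkyne.
  CH(C6H5): pendant –C6H5: benzene ring → arene.
  CO: –C(=O)– with carbon on both sides → ketone.
  CH(OCH3): pendant –OCH3: C–O–C with sp³ C, no adjacent C=O → ether.
  CH(C6H5): pendant –C6H5: benzene ring → arene.
  CH(NHCOCH3): pendant –NHC(=O)CH3: N bonded to a carbonyl → amide (not amine).
  CH2CONHCH2: –C(=O)–N– linkage → amide (the N is not an amine).
  C6H4OH: –OH attached directly to an aromatic ring → phenol (not alcohol); the ring itself is an arene.
Distinct types present: aldehyde, alkyne, amide, arene, ether, ketone, phenol.

7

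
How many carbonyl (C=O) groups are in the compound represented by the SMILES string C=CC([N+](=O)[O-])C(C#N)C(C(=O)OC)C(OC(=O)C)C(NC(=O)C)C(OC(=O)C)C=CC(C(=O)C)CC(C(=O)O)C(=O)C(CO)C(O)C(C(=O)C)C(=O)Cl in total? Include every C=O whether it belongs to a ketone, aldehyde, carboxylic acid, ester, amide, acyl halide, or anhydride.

9

CH(COOCH3): ester, 1 C=O (running total 1).
CH(OCOCH3): ester, 1 C=O (running total 2).
CH(NHCOCH3): amide, 1 C=O (running total 3).
CH(OCOCH3): ester, 1 C=O (running total 4).
CH(COCH3): ketone, 1 C=O (running total 5).
CH(COOH): carboxylic acid, 1 C=O (running total 6).
CO: ketone, 1 C=O (running total 7).
CH(COCH3): ketone, 1 C=O (running total 8).
COCl: acyl halide, 1 C=O (running total 9).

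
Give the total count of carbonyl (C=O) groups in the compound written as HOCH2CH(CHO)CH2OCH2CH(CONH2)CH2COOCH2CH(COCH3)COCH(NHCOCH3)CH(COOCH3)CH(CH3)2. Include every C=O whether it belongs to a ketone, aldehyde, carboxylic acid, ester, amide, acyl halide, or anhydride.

7

CH(CHO): aldehyde, 1 C=O (running total 1).
CH(CONH2): amide, 1 C=O (running total 2).
CH2COOCH2: ester, 1 C=O (running total 3).
CH(COCH3): ketone, 1 C=O (running total 4).
CO: ketone, 1 C=O (running total 5).
CH(NHCOCH3): amide, 1 C=O (running total 6).
CH(COOCH3): ester, 1 C=O (running total 7).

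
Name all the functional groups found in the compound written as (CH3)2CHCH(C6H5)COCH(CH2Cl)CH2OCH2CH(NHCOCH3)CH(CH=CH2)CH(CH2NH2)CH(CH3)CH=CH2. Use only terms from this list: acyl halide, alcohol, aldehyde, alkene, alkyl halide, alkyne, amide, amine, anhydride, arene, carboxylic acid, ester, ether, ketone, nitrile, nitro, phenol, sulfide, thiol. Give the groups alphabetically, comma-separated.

Working along the chain:
  CH(C6H5): pendant –C6H5: benzene ring → arene.
  CO: –C(=O)– with carbon on both sides → ketone.
  CH(CH2Cl): pendant –CH2X: halogen on sp³ carbon → alkyl halide.
  CH2OCH2: C–O–C with sp³ carbons on both sides and no adjacent C=O → ether.
  CH(NHCOCH3): pendant –NHC(=O)CH3: N bonded to a carbonyl → amide (not amine).
  CH(CH=CH2): pendant –CH=CH2: C=C double bond → alkene.
  CH(CH2NH2): pendant –CH2NH2: N on sp³ C, no adjacent C=O → amine.
  CH=CH2: C=C double bond → alkene.

alkene, alkyl halide, amide, amine, arene, ether, ketone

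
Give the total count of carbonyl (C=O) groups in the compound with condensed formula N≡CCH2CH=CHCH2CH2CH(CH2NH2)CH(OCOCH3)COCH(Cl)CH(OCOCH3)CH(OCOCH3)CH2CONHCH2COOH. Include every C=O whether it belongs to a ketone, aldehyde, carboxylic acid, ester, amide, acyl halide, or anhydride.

CH(OCOCH3): ester, 1 C=O (running total 1).
CO: ketone, 1 C=O (running total 2).
CH(OCOCH3): ester, 1 C=O (running total 3).
CH(OCOCH3): ester, 1 C=O (running total 4).
CH2CONHCH2: amide, 1 C=O (running total 5).
COOH: carboxylic acid, 1 C=O (running total 6).

6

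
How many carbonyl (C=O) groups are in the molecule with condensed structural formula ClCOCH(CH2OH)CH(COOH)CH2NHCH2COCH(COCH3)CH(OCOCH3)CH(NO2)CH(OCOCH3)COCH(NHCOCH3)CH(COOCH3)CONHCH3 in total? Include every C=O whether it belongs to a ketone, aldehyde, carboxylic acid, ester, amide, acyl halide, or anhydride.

ClCO: acyl halide, 1 C=O (running total 1).
CH(COOH): carboxylic acid, 1 C=O (running total 2).
CO: ketone, 1 C=O (running total 3).
CH(COCH3): ketone, 1 C=O (running total 4).
CH(OCOCH3): ester, 1 C=O (running total 5).
CH(OCOCH3): ester, 1 C=O (running total 6).
CO: ketone, 1 C=O (running total 7).
CH(NHCOCH3): amide, 1 C=O (running total 8).
CH(COOCH3): ester, 1 C=O (running total 9).
CONHCH3: amide, 1 C=O (running total 10).

10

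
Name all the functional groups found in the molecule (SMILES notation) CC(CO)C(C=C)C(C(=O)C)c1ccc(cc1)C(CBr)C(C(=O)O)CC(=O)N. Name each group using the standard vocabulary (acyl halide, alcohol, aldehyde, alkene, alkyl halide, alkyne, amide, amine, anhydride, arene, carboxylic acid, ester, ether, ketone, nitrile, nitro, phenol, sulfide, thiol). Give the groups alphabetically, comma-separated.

Taking each segment in turn:
  CH(CH2OH): pendant –CH2OH on an sp³ backbone C → alcohol.
  CH(CH=CH2): pendant –CH=CH2: C=C double bond → alkene.
  CH(COCH3): pendant –COCH3: carbonyl C bonded to two carbons → ketone.
  C6H4: para-disubstituted benzene ring → arene.
  CH(CH2Br): pendant –CH2X: halogen on sp³ carbon → alkyl halide.
  CH(COOH): pendant –COOH: carbonyl C bonded to C and –OH → carboxylic acid.
  CONH2: –C(=O)NH2: carbonyl C bonded to C and to N → amide (the N is not a separate amine).

alcohol, alkene, alkyl halide, amide, arene, carboxylic acid, ketone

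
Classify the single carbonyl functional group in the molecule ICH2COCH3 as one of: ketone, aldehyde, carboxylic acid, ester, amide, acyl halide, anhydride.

The carbonyl is in the CO segment: –C(=O)– with carbon on both sides → ketone.

ketone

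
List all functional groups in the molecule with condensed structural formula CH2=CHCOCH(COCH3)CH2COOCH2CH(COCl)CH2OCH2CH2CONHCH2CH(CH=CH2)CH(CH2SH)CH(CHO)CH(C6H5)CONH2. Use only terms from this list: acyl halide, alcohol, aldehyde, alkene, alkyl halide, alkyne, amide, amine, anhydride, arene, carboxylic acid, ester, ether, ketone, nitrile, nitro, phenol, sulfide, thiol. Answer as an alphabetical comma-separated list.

Taking each segment in turn:
  CH2=CH: C=C double bond → alkene.
  CO: –C(=O)– with carbon on both sides → ketone.
  CH(COCH3): pendant –COCH3: carbonyl C bonded to two carbons → ketone.
  CH2COOCH2: –C(=O)–O–C with C on the carbonyl side → ester.
  CH(COCl): pendant –C(=O)X: carbonyl C bonded to C and halogen → acyl halide.
  CH2OCH2: C–O–C with sp³ carbons on both sides and no adjacent C=O → ether.
  CH2CONHCH2: –C(=O)–N– linkage → amide (the N is not an amine).
  CH(CH=CH2): pendant –CH=CH2: C=C double bond → alkene.
  CH(CH2SH): pendant –CH2SH → thiol.
  CH(CHO): pendant –CHO: carbonyl C bonded to C and H → aldehyde.
  CH(C6H5): pendant –C6H5: benzene ring → arene.
  CONH2: –C(=O)NH2: carbonyl C bonded to C and to N → amide (the N is not a separate amine).

acyl halide, aldehyde, alkene, amide, arene, ester, ether, ketone, thiol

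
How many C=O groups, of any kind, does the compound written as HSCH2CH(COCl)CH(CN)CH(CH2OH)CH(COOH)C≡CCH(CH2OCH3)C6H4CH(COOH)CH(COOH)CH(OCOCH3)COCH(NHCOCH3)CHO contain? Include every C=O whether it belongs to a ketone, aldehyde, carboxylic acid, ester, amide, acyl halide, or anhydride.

8

CH(COCl): acyl halide, 1 C=O (running total 1).
CH(COOH): carboxylic acid, 1 C=O (running total 2).
CH(COOH): carboxylic acid, 1 C=O (running total 3).
CH(COOH): carboxylic acid, 1 C=O (running total 4).
CH(OCOCH3): ester, 1 C=O (running total 5).
CO: ketone, 1 C=O (running total 6).
CH(NHCOCH3): amide, 1 C=O (running total 7).
CHO: aldehyde, 1 C=O (running total 8).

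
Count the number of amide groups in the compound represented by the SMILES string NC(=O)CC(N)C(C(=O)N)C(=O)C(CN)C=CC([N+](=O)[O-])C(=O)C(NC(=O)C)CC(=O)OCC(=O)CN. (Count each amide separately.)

–C(=O)NH2: carbonyl C bonded to C and to N → amide (the N is not a separate amine).
–NH2 on an sp³ carbon with no adjacent C=O → amine.
pendant –CONH2: carbonyl C bonded to C and N → amide.
–C(=O)– with carbon on both sides → ketone.
pendant –CH2NH2: N on sp³ C, no adjacent C=O → amine.
C=C double bond → alkene.
–NO2 on an sp³ carbon → nitro (the N=O is not a carbonyl).
–C(=O)– with carbon on both sides → ketone.
pendant –NHC(=O)CH3: N bonded to a carbonyl → amide (not amine).
–C(=O)–O–C with C on the carbonyl side → ester.
–C(=O)– with carbon on both sides → ketone.
–NH2 on an sp³ carbon with no adjacent C=O → amine.
Amide appears at: H2NCO, CH(CONH2), CH(NHCOCH3) → 3.

3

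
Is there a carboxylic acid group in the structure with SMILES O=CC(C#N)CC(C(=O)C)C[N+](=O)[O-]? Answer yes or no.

no

Taking each segment in turn:
  OHC: terminal –CHO: carbonyl C bonded to H and C → aldehyde.
  CH(CN): pendant –C≡N: nitrile.
  CH(COCH3): pendant –COCH3: carbonyl C bonded to two carbons → ketone.
  CH2NO2: –NO2 on carbon → nitro group.
The groups actually present are: aldehyde, ketone, nitrile, nitro.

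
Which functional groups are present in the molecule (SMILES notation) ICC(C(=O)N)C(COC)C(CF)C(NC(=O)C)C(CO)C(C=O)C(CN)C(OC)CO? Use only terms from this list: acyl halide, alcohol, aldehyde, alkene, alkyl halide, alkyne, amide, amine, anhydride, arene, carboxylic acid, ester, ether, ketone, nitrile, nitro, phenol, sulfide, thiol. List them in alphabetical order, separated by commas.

alcohol, aldehyde, alkyl halide, amide, amine, ether

Taking each segment in turn:
  ICH2: halogen on an sp³ carbon → alkyl halide.
  CH(CONH2): pendant –CONH2: carbonyl C bonded to C and N → amide.
  CH(CH2OCH3): pendant –CH2OCH3: C–O–C linkage → ether.
  CH(CH2F): pendant –CH2X: halogen on sp³ carbon → alkyl halide.
  CH(NHCOCH3): pendant –NHC(=O)CH3: N bonded to a carbonyl → amide (not amine).
  CH(CH2OH): pendant –CH2OH on an sp³ backbone C → alcohol.
  CH(CHO): pendant –CHO: carbonyl C bonded to C and H → aldehyde.
  CH(CH2NH2): pendant –CH2NH2: N on sp³ C, no adjacent C=O → amine.
  CH(OCH3): pendant –OCH3: C–O–C with sp³ C, no adjacent C=O → ether.
  CH2OH: –OH on an sp³ carbon → alcohol.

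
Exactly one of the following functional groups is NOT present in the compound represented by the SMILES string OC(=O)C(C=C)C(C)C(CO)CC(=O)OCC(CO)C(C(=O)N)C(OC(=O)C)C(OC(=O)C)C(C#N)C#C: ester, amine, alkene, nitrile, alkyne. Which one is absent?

amine

ester: present (CH2COOCH2 — –C(=O)–O–C with C on the carbonyl side → ester).
nitrile: present (CH(CN) — pendant –C≡N: nitrile).
alkyne: present (C≡CH — C≡C triple bond → alkyne).
alkene: present (CH(CH=CH2) — pendant –CH=CH2: C=C double bond → alkene).
amine: absent. In CH(CONH2), the nitrogen is bonded directly to a carbonyl carbon, making it part of an amide, not a free amine.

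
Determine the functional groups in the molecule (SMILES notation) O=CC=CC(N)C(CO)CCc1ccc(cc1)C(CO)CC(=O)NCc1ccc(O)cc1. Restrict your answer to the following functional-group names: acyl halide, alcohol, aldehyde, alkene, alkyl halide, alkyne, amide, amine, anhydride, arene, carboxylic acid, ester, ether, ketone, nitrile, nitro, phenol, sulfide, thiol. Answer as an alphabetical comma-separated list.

Reading the structure from left to right:
  OHC: terminal –CHO: carbonyl C bonded to H and C → aldehyde.
  CH=CH: C=C double bond → alkene.
  CH(NH2): –NH2 on an sp³ carbon with no adjacent C=O → amine.
  CH(CH2OH): pendant –CH2OH on an sp³ backbone C → alcohol.
  C6H4: para-disubstituted benzene ring → arene.
  CH(CH2OH): pendant –CH2OH on an sp³ backbone C → alcohol.
  CH2CONHCH2: –C(=O)–N– linkage → amide (the N is not an amine).
  C6H4OH: –OH attached directly to an aromatic ring → phenol (not alcohol); the ring itself is an arene.

alcohol, aldehyde, alkene, amide, amine, arene, phenol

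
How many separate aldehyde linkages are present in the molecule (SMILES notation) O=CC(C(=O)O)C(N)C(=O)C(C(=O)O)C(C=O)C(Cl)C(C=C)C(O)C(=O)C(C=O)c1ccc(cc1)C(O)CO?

3

Taking each segment in turn:
  OHC: terminal –CHO: carbonyl C bonded to H and C → aldehyde.
  CH(COOH): pendant –COOH: carbonyl C bonded to C and –OH → carboxylic acid.
  CH(NH2): –NH2 on an sp³ carbon with no adjacent C=O → amine.
  CO: –C(=O)– with carbon on both sides → ketone.
  CH(COOH): pendant –COOH: carbonyl C bonded to C and –OH → carboxylic acid.
  CH(CHO): pendant –CHO: carbonyl C bonded to C and H → aldehyde.
  CH(Cl): halogen on an sp³ carbon → alkyl halide.
  CH(CH=CH2): pendant –CH=CH2: C=C double bond → alkene.
  CH(OH): –OH on an sp³ carbon → alcohol (secondary).
  CO: –C(=O)– with carbon on both sides → ketone.
  CH(CHO): pendant –CHO: carbonyl C bonded to C and H → aldehyde.
  C6H4: para-disubstituted benzene ring → arene.
  CH(OH): –OH on an sp³ carbon → alcohol (secondary).
  CH2OH: –OH on an sp³ carbon → alcohol.
Aldehyde appears at: OHC, CH(CHO), CH(CHO) → 3.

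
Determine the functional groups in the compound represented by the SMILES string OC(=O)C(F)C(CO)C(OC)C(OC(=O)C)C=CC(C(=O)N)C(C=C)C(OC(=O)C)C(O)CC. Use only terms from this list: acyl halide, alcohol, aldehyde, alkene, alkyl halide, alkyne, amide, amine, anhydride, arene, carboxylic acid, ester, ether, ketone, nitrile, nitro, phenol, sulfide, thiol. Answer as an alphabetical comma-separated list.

Taking each segment in turn:
  HOOC: –COOH: carbonyl C bonded to –OH and C → carboxylic acid (the –OH is not a separate alcohol).
  CH(F): halogen on an sp³ carbon → alkyl halide.
  CH(CH2OH): pendant –CH2OH on an sp³ backbone C → alcohol.
  CH(OCH3): pendant –OCH3: C–O–C with sp³ C, no adjacent C=O → ether.
  CH(OCOCH3): pendant –OC(=O)CH3: an acyloxy group → ester.
  CH=CH: C=C double bond → alkene.
  CH(CONH2): pendant –CONH2: carbonyl C bonded to C and N → amide.
  CH(CH=CH2): pendant –CH=CH2: C=C double bond → alkene.
  CH(OCOCH3): pendant –OC(=O)CH3: an acyloxy group → ester.
  CH(OH): –OH on an sp³ carbon → alcohol (secondary).

alcohol, alkene, alkyl halide, amide, carboxylic acid, ester, ether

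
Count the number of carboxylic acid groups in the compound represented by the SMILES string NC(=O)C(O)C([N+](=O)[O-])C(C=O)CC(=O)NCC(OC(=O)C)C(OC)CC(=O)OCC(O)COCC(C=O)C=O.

–C(=O)NH2: carbonyl C bonded to C and to N → amide (the N is not a separate amine).
–OH on an sp³ carbon → alcohol (secondary).
–NO2 on an sp³ carbon → nitro (the N=O is not a carbonyl).
pendant –CHO: carbonyl C bonded to C and H → aldehyde.
–C(=O)–N– linkage → amide (the N is not an amine).
pendant –OC(=O)CH3: an acyloxy group → ester.
pendant –OCH3: C–O–C with sp³ C, no adjacent C=O → ether.
–C(=O)–O–C with C on the carbonyl side → ester.
–OH on an sp³ carbon → alcohol (secondary).
C–O–C with sp³ carbons on both sides and no adjacent C=O → ether.
pendant –CHO: carbonyl C bonded to C and H → aldehyde.
terminal –CHO: carbonyl C bonded to H and C → aldehyde.
No segment is a carboxylic acid: H2NCO is amide, not carboxylic acid; CH(OH) is alcohol, not carboxylic acid; CH(CHO) is aldehyde, not carboxylic acid. → 0.

0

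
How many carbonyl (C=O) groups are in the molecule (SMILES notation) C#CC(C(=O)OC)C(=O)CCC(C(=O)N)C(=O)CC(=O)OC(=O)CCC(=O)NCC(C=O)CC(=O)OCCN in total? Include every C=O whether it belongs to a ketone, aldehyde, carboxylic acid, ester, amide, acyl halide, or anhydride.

CH(COOCH3): ester, 1 C=O (running total 1).
CO: ketone, 1 C=O (running total 2).
CH(CONH2): amide, 1 C=O (running total 3).
CO: ketone, 1 C=O (running total 4).
CH2CO-O-COCH2: anhydride, 2 C=O (running total 6).
CH2CONHCH2: amide, 1 C=O (running total 7).
CH(CHO): aldehyde, 1 C=O (running total 8).
CH2COOCH2: ester, 1 C=O (running total 9).

9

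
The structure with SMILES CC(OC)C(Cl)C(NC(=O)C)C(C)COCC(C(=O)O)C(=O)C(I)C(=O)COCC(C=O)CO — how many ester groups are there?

0

Reading the structure from left to right:
  CH(OCH3): pendant –OCH3: C–O–C with sp³ C, no adjacent C=O → ether.
  CH(Cl): halogen on an sp³ carbon → alkyl halide.
  CH(NHCOCH3): pendant –NHC(=O)CH3: N bonded to a carbonyl → amide (not amine).
  CH2OCH2: C–O–C with sp³ carbons on both sides and no adjacent C=O → ether.
  CH(COOH): pendant –COOH: carbonyl C bonded to C and –OH → carboxylic acid.
  CO: –C(=O)– with carbon on both sides → ketone.
  CH(I): halogen on an sp³ carbon → alkyl halide.
  CO: –C(=O)– with carbon on both sides → ketone.
  CH2OCH2: C–O–C with sp³ carbons on both sides and no adjacent C=O → ether.
  CH(CHO): pendant –CHO: carbonyl C bonded to C and H → aldehyde.
  CH2OH: –OH on an sp³ carbon → alcohol.
No segment is a ester: CH(OCH3) is ether, not ester; CH2OCH2 is ether, not ester; CH(COOH) is carboxylic acid, not ester. → 0.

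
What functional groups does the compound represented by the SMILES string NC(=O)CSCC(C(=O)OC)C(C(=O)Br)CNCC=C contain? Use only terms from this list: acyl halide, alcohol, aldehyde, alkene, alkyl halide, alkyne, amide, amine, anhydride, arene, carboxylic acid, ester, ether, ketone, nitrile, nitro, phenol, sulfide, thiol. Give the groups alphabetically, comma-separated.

–C(=O)NH2: carbonyl C bonded to C and to N → amide (the N is not a separate amine).
C–S–C linkage → sulfide (thioether).
pendant –COOCH3: carbonyl C bonded to C and –OCH3 → ester.
pendant –C(=O)X: carbonyl C bonded to C and halogen → acyl halide.
C–N–C with sp³ carbons and no adjacent C=O → amine (secondary).
C=C double bond → alkene.

acyl halide, alkene, amide, amine, ester, sulfide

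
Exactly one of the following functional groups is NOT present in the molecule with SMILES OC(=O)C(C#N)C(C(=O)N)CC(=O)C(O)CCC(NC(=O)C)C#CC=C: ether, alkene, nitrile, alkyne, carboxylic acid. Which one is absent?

alkene: present (CH=CH2 — C=C double bond → alkene).
alkyne: present (C≡C — C≡C triple bond → alkyne).
nitrile: present (CH(CN) — pendant –C≡N: nitrile).
carboxylic acid: present (HOOC — –COOH: carbonyl C bonded to –OH and C → carboxylic acid (the –OH is not a separate alcohol)).
ether: no segment matches this pattern.

ether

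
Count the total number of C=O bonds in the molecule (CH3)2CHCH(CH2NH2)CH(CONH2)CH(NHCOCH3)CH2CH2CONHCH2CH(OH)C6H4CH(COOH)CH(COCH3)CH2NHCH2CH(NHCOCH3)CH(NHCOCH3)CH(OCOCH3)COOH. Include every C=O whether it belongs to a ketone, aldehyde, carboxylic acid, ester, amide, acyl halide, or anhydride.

9

CH(CONH2): amide, 1 C=O (running total 1).
CH(NHCOCH3): amide, 1 C=O (running total 2).
CH2CONHCH2: amide, 1 C=O (running total 3).
CH(COOH): carboxylic acid, 1 C=O (running total 4).
CH(COCH3): ketone, 1 C=O (running total 5).
CH(NHCOCH3): amide, 1 C=O (running total 6).
CH(NHCOCH3): amide, 1 C=O (running total 7).
CH(OCOCH3): ester, 1 C=O (running total 8).
COOH: carboxylic acid, 1 C=O (running total 9).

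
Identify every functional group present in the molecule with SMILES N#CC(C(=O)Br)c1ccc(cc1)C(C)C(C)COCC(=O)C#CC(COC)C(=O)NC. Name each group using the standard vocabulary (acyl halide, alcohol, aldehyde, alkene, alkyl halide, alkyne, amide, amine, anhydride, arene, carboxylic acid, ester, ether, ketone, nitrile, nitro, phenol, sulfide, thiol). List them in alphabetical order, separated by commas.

acyl halide, alkyne, amide, arene, ether, ketone, nitrile

N≡C–: carbon triple-bonded to nitrogen → nitrile.
pendant –C(=O)X: carbonyl C bonded to C and halogen → acyl halide.
para-disubstituted benzene ring → arene.
C–O–C with sp³ carbons on both sides and no adjacent C=O → ether.
–C(=O)– with carbon on both sides → ketone.
C≡C triple bond → alkyne.
pendant –CH2OCH3: C–O–C linkage → ether.
–C(=O)NHCH3: carbonyl C bonded to C and to N → amide (the N is not an amine).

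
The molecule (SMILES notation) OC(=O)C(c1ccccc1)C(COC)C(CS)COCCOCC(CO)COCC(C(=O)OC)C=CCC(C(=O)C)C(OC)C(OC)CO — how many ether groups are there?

6

Working along the chain:
  HOOC: –COOH: carbonyl C bonded to –OH and C → carboxylic acid (the –OH is not a separate alcohol).
  CH(C6H5): pendant –C6H5: benzene ring → arene.
  CH(CH2OCH3): pendant –CH2OCH3: C–O–C linkage → ether.
  CH(CH2SH): pendant –CH2SH → thiol.
  CH2OCH2: C–O–C with sp³ carbons on both sides and no adjacent C=O → ether.
  CH2OCH2: C–O–C with sp³ carbons on both sides and no adjacent C=O → ether.
  CH(CH2OH): pendant –CH2OH on an sp³ backbone C → alcohol.
  CH2OCH2: C–O–C with sp³ carbons on both sides and no adjacent C=O → ether.
  CH(COOCH3): pendant –COOCH3: carbonyl C bonded to C and –OCH3 → ester.
  CH=CH: C=C double bond → alkene.
  CH(COCH3): pendant –COCH3: carbonyl C bonded to two carbons → ketone.
  CH(OCH3): pendant –OCH3: C–O–C with sp³ C, no adjacent C=O → ether.
  CH(OCH3): pendant –OCH3: C–O–C with sp³ C, no adjacent C=O → ether.
  CH2OH: –OH on an sp³ carbon → alcohol.
Ether appears at: CH(CH2OCH3), CH2OCH2, CH2OCH2, CH2OCH2, CH(OCH3), CH(OCH3) → 6.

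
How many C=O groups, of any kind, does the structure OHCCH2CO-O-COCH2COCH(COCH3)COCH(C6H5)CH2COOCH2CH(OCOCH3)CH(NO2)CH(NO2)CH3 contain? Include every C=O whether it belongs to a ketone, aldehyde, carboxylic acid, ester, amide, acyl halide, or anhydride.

8

OHC: aldehyde, 1 C=O (running total 1).
CH2CO-O-COCH2: anhydride, 2 C=O (running total 3).
CO: ketone, 1 C=O (running total 4).
CH(COCH3): ketone, 1 C=O (running total 5).
CO: ketone, 1 C=O (running total 6).
CH2COOCH2: ester, 1 C=O (running total 7).
CH(OCOCH3): ester, 1 C=O (running total 8).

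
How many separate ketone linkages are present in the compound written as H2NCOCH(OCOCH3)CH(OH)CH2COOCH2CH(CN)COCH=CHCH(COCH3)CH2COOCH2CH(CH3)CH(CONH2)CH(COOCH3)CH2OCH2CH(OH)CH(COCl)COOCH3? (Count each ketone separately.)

2

–C(=O)NH2: carbonyl C bonded to C and to N → amide (the N is not a separate amine).
pendant –OC(=O)CH3: an acyloxy group → ester.
–OH on an sp³ carbon → alcohol (secondary).
–C(=O)–O–C with C on the carbonyl side → ester.
pendant –C≡N: nitrile.
–C(=O)– with carbon on both sides → ketone.
C=C double bond → alkene.
pendant –COCH3: carbonyl C bonded to two carbons → ketone.
–C(=O)–O–C with C on the carbonyl side → ester.
pendant –CONH2: carbonyl C bonded to C and N → amide.
pendant –COOCH3: carbonyl C bonded to C and –OCH3 → ester.
C–O–C with sp³ carbons on both sides and no adjacent C=O → ether.
–OH on an sp³ carbon → alcohol (secondary).
pendant –C(=O)X: carbonyl C bonded to C and halogen → acyl halide.
–C(=O)OCH3: carbonyl C bonded to C and to –OCH3 → ester (not ketone + ether).
Ketone appears at: CO, CH(COCH3) → 2.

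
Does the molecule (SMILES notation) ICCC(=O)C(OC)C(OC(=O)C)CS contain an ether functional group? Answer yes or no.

yes

Reading the structure from left to right:
  ICH2: halogen on an sp³ carbon → alkyl halide.
  CO: –C(=O)– with carbon on both sides → ketone.
  CH(OCH3): pendant –OCH3: C–O–C with sp³ C, no adjacent C=O → ether.
  CH(OCOCH3): pendant –OC(=O)CH3: an acyloxy group → ester.
  CH2SH: –SH on an sp³ carbon → thiol.
The CH(OCH3) segment supplies the ether: pendant –OCH3: C–O–C with sp³ C, no adjacent C=O → ether.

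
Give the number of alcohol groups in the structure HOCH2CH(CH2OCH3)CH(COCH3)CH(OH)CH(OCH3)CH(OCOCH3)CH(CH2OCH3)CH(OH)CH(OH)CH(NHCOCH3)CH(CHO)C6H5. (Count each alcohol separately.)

4

HO– on an sp³ carbon → alcohol.
pendant –CH2OCH3: C–O–C linkage → ether.
pendant –COCH3: carbonyl C bonded to two carbons → ketone.
–OH on an sp³ carbon → alcohol (secondary).
pendant –OCH3: C–O–C with sp³ C, no adjacent C=O → ether.
pendant –OC(=O)CH3: an acyloxy group → ester.
pendant –CH2OCH3: C–O–C linkage → ether.
–OH on an sp³ carbon → alcohol (secondary).
–OH on an sp³ carbon → alcohol (secondary).
pendant –NHC(=O)CH3: N bonded to a carbonyl → amide (not amine).
pendant –CHO: carbonyl C bonded to C and H → aldehyde.
–C6H5 phenyl ring → arene.
Alcohol appears at: HOCH2, CH(OH), CH(OH), CH(OH) → 4.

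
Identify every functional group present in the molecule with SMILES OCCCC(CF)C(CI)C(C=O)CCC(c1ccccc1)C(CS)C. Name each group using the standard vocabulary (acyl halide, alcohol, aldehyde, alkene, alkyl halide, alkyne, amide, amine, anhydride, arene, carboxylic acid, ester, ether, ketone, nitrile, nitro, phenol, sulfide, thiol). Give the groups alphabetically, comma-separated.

alcohol, aldehyde, alkyl halide, arene, thiol

Working along the chain:
  HOCH2: HO– on an sp³ carbon → alcohol.
  CH(CH2F): pendant –CH2X: halogen on sp³ carbon → alkyl halide.
  CH(CH2I): pendant –CH2X: halogen on sp³ carbon → alkyl halide.
  CH(CHO): pendant –CHO: carbonyl C bonded to C and H → aldehyde.
  CH(C6H5): pendant –C6H5: benzene ring → arene.
  CH(CH2SH): pendant –CH2SH → thiol.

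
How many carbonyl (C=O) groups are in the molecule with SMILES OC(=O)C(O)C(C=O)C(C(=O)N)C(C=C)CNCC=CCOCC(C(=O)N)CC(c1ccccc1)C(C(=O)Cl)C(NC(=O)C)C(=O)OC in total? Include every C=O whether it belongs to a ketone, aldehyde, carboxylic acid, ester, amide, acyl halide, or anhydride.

HOOC: carboxylic acid, 1 C=O (running total 1).
CH(CHO): aldehyde, 1 C=O (running total 2).
CH(CONH2): amide, 1 C=O (running total 3).
CH(CONH2): amide, 1 C=O (running total 4).
CH(COCl): acyl halide, 1 C=O (running total 5).
CH(NHCOCH3): amide, 1 C=O (running total 6).
COOCH3: ester, 1 C=O (running total 7).

7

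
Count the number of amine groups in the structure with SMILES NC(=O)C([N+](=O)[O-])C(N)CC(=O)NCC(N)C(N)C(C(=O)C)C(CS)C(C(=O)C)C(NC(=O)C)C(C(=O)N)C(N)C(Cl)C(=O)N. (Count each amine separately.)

Reading the structure from left to right:
  H2NCO: –C(=O)NH2: carbonyl C bonded to C and to N → amide (the N is not a separate amine).
  CH(NO2): –NO2 on an sp³ carbon → nitro (the N=O is not a carbonyl).
  CH(NH2): –NH2 on an sp³ carbon with no adjacent C=O → amine.
  CH2CONHCH2: –C(=O)–N– linkage → amide (the N is not an amine).
  CH(NH2): –NH2 on an sp³ carbon with no adjacent C=O → amine.
  CH(NH2): –NH2 on an sp³ carbon with no adjacent C=O → amine.
  CH(COCH3): pendant –COCH3: carbonyl C bonded to two carbons → ketone.
  CH(CH2SH): pendant –CH2SH → thiol.
  CH(COCH3): pendant –COCH3: carbonyl C bonded to two carbons → ketone.
  CH(NHCOCH3): pendant –NHC(=O)CH3: N bonded to a carbonyl → amide (not amine).
  CH(CONH2): pendant –CONH2: carbonyl C bonded to C and N → amide.
  CH(NH2): –NH2 on an sp³ carbon with no adjacent C=O → amine.
  CH(Cl): halogen on an sp³ carbon → alkyl halide.
  CONH2: –C(=O)NH2: carbonyl C bonded to C and to N → amide (the N is not a separate amine).
Amine appears at: CH(NH2), CH(NH2), CH(NH2), CH(NH2) → 4.

4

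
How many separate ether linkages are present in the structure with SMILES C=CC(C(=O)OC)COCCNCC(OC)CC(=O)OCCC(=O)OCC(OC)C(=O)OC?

3

C=C double bond → alkene.
pendant –COOCH3: carbonyl C bonded to C and –OCH3 → ester.
C–O–C with sp³ carbons on both sides and no adjacent C=O → ether.
C–N–C with sp³ carbons and no adjacent C=O → amine (secondary).
pendant –OCH3: C–O–C with sp³ C, no adjacent C=O → ether.
–C(=O)–O–C with C on the carbonyl side → ester.
–C(=O)–O–C with C on the carbonyl side → ester.
pendant –OCH3: C–O–C with sp³ C, no adjacent C=O → ether.
–C(=O)OCH3: carbonyl C bonded to C and to –OCH3 → ester (not ketone + ether).
Ether appears at: CH2OCH2, CH(OCH3), CH(OCH3) → 3.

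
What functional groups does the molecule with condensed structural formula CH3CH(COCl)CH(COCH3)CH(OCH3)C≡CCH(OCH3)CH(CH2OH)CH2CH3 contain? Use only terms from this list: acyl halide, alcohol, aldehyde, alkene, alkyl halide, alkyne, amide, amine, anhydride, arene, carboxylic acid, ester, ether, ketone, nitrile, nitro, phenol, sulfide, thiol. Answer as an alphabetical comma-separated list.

acyl halide, alcohol, alkyne, ether, ketone

Working along the chain:
  CH(COCl): pendant –C(=O)X: carbonyl C bonded to C and halogen → acyl halide.
  CH(COCH3): pendant –COCH3: carbonyl C bonded to two carbons → ketone.
  CH(OCH3): pendant –OCH3: C–O–C with sp³ C, no adjacent C=O → ether.
  C≡C: C≡C triple bond → alkyne.
  CH(OCH3): pendant –OCH3: C–O–C with sp³ C, no adjacent C=O → ether.
  CH(CH2OH): pendant –CH2OH on an sp³ backbone C → alcohol.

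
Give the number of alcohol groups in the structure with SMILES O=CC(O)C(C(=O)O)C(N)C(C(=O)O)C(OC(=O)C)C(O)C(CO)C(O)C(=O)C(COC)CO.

Reading the structure from left to right:
  OHC: terminal –CHO: carbonyl C bonded to H and C → aldehyde.
  CH(OH): –OH on an sp³ carbon → alcohol (secondary).
  CH(COOH): pendant –COOH: carbonyl C bonded to C and –OH → carboxylic acid.
  CH(NH2): –NH2 on an sp³ carbon with no adjacent C=O → amine.
  CH(COOH): pendant –COOH: carbonyl C bonded to C and –OH → carboxylic acid.
  CH(OCOCH3): pendant –OC(=O)CH3: an acyloxy group → ester.
  CH(OH): –OH on an sp³ carbon → alcohol (secondary).
  CH(CH2OH): pendant –CH2OH on an sp³ backbone C → alcohol.
  CH(OH): –OH on an sp³ carbon → alcohol (secondary).
  CO: –C(=O)– with carbon on both sides → ketone.
  CH(CH2OCH3): pendant –CH2OCH3: C–O–C linkage → ether.
  CH2OH: –OH on an sp³ carbon → alcohol.
Alcohol appears at: CH(OH), CH(OH), CH(CH2OH), CH(OH), CH2OH → 5.

5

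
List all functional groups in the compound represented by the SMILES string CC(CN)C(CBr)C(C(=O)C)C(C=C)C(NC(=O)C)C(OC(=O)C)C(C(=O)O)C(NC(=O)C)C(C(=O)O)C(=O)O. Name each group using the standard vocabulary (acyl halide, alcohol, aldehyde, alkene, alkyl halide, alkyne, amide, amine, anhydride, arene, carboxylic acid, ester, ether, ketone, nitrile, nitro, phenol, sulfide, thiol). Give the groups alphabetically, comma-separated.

Taking each segment in turn:
  CH(CH2NH2): pendant –CH2NH2: N on sp³ C, no adjacent C=O → amine.
  CH(CH2Br): pendant –CH2X: halogen on sp³ carbon → alkyl halide.
  CH(COCH3): pendant –COCH3: carbonyl C bonded to two carbons → ketone.
  CH(CH=CH2): pendant –CH=CH2: C=C double bond → alkene.
  CH(NHCOCH3): pendant –NHC(=O)CH3: N bonded to a carbonyl → amide (not amine).
  CH(OCOCH3): pendant –OC(=O)CH3: an acyloxy group → ester.
  CH(COOH): pendant –COOH: carbonyl C bonded to C and –OH → carboxylic acid.
  CH(NHCOCH3): pendant –NHC(=O)CH3: N bonded to a carbonyl → amide (not amine).
  CH(COOH): pendant –COOH: carbonyl C bonded to C and –OH → carboxylic acid.
  COOH: –COOH: carbonyl C bonded to –OH and C → carboxylic acid (the –OH is not a separate alcohol).

alkene, alkyl halide, amide, amine, carboxylic acid, ester, ketone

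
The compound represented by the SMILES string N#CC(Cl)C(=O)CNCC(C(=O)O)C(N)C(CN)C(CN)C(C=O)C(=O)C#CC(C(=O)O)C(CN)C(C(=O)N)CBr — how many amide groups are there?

1

Taking each segment in turn:
  N≡C: N≡C–: carbon triple-bonded to nitrogen → nitrile.
  CH(Cl): halogen on an sp³ carbon → alkyl halide.
  CO: –C(=O)– with carbon on both sides → ketone.
  CH2NHCH2: C–N–C with sp³ carbons and no adjacent C=O → amine (secondary).
  CH(COOH): pendant –COOH: carbonyl C bonded to C and –OH → carboxylic acid.
  CH(NH2): –NH2 on an sp³ carbon with no adjacent C=O → amine.
  CH(CH2NH2): pendant –CH2NH2: N on sp³ C, no adjacent C=O → amine.
  CH(CH2NH2): pendant –CH2NH2: N on sp³ C, no adjacent C=O → amine.
  CH(CHO): pendant –CHO: carbonyl C bonded to C and H → aldehyde.
  CO: –C(=O)– with carbon on both sides → ketone.
  C≡C: C≡C triple bond → alkyne.
  CH(COOH): pendant –COOH: carbonyl C bonded to C and –OH → carboxylic acid.
  CH(CH2NH2): pendant –CH2NH2: N on sp³ C, no adjacent C=O → amine.
  CH(CONH2): pendant –CONH2: carbonyl C bonded to C and N → amide.
  CH2Br: halogen on an sp³ carbon → alkyl halide.
Amide appears at: CH(CONH2) → 1.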